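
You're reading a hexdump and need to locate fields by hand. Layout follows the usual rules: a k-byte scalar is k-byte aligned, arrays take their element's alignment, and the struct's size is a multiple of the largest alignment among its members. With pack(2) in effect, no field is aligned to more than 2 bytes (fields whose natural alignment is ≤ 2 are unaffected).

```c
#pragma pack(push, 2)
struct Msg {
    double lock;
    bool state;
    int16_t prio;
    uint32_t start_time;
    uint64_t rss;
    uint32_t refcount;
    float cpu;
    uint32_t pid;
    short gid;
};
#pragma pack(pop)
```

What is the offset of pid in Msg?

32

0..8  lock  (8B, 2-aligned)
8..9  state  (1B, 1-aligned)
9..10  -- padding (1B)
10..12  prio  (2B, 2-aligned)
12..16  start_time  (4B, 2-aligned)
16..24  rss  (8B, 2-aligned)
24..28  refcount  (4B, 2-aligned)
28..32  cpu  (4B, 2-aligned)
32..36  pid  (4B, 2-aligned)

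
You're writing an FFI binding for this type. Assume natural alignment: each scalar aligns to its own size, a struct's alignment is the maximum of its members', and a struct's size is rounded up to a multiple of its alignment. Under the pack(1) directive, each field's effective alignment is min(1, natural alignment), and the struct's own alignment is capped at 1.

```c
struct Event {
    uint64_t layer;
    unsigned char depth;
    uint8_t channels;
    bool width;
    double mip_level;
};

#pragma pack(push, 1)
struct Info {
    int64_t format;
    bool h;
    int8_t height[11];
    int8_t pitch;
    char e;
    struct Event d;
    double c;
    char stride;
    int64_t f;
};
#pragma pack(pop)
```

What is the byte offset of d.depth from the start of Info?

30

Event: 0..8  layer  (8B, 8-aligned); 8..9  depth  (1B, 1-aligned); 9..10  channels  (1B, 1-aligned); 10..11  width  (1B, 1-aligned); 11..16  -- padding (5B); 16..24  mip_level  (8B, 8-aligned); sizeof = 24, alignof = 8
0..8  format  (8B, 1-aligned)
8..9  h  (1B, 1-aligned)
9..20  height  (11B, 1-aligned)
20..21  pitch  (1B, 1-aligned)
21..22  e  (1B, 1-aligned)
22..46  d  (24B, 1-aligned)
within Event: depth at 8
22 + 8 = 30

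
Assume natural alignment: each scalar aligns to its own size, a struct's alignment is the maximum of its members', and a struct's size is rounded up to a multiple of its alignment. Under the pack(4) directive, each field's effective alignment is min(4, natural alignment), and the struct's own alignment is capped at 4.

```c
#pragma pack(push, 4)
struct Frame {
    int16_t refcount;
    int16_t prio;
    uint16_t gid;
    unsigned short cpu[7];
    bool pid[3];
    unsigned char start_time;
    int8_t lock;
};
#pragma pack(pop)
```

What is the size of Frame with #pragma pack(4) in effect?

0..2  refcount  (2B, 2-aligned)
2..4  prio  (2B, 2-aligned)
4..6  gid  (2B, 2-aligned)
6..20  cpu  (14B, 2-aligned)
20..23  pid  (3B, 1-aligned)
23..24  start_time  (1B, 1-aligned)
24..25  lock  (1B, 1-aligned)
25..26  -- tail padding (1B)
sizeof = 26, alignof = 2

26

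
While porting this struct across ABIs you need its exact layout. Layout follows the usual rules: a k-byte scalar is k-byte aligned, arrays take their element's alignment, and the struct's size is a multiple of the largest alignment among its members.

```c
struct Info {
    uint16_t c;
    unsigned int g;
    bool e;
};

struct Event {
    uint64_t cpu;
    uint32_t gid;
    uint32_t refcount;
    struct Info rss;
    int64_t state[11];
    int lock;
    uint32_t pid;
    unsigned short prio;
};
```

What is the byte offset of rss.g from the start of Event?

Info: c at 0 (size 2, align 2) → ends 2; pad 2 to align 4 for g; g at 4 (size 4, align 4) → ends 8; e at 8 (size 1, align 1) → ends 9; tail pad 3 to reach multiple of 4; total 12 bytes, alignment 4
cpu at 0 (size 8, align 8) → ends 8
gid at 8 (size 4, align 4) → ends 12
refcount at 12 (size 4, align 4) → ends 16
rss at 16 (size 12, align 4) → ends 28
within Info: g at 4
16 + 4 = 20

20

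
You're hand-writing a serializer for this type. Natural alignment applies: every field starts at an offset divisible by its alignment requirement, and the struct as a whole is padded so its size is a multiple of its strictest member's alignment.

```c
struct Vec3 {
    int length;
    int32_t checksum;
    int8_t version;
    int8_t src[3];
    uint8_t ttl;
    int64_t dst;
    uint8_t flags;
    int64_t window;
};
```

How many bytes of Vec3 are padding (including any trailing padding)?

10

length at 0 (size 4, align 4) → ends 4
checksum at 4 (size 4, align 4) → ends 8
version at 8 (size 1, align 1) → ends 9
src at 9 (size 3, align 1) → ends 12
ttl at 12 (size 1, align 1) → ends 13
pad 3 to align 8 for dst
dst at 16 (size 8, align 8) → ends 24
flags at 24 (size 1, align 1) → ends 25
pad 7 to align 8 for window
window at 32 (size 8, align 8) → ends 40
total 40 bytes, alignment 8
data bytes 30, size 40 → padding 10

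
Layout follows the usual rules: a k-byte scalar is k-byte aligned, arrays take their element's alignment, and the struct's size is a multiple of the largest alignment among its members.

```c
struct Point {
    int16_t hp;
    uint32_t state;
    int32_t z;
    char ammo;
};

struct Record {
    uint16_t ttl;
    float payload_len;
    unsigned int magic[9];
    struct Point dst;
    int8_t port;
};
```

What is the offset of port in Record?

60

Point: 0..2  hp  (2B, 2-aligned); 2..4  -- padding (2B); 4..8  state  (4B, 4-aligned); 8..12  z  (4B, 4-aligned); 12..13  ammo  (1B, 1-aligned); 13..16  -- tail padding (3B); sizeof = 16, alignof = 4
0..2  ttl  (2B, 2-aligned)
2..4  -- padding (2B)
4..8  payload_len  (4B, 4-aligned)
8..44  magic  (36B, 4-aligned)
44..60  dst  (16B, 4-aligned)
60..61  port  (1B, 1-aligned)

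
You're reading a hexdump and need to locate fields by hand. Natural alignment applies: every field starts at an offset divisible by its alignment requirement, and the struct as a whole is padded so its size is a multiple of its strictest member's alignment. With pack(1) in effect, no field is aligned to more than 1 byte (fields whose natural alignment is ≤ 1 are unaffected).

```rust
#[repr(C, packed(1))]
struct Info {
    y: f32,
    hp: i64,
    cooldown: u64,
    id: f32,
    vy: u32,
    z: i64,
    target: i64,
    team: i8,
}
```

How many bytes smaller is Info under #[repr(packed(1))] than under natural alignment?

natural layout:
  0..4  y  (4B, 4-aligned)
  4..8  -- padding (4B)
  8..16  hp  (8B, 8-aligned)
  16..24  cooldown  (8B, 8-aligned)
  24..28  id  (4B, 4-aligned)
  28..32  vy  (4B, 4-aligned)
  32..40  z  (8B, 8-aligned)
  40..48  target  (8B, 8-aligned)
  48..49  team  (1B, 1-aligned)
  49..56  -- tail padding (7B)
  sizeof = 56, alignof = 8
packed(1) layout:
  0..4  y  (4B, 1-aligned)
  4..12  hp  (8B, 1-aligned)
  12..20  cooldown  (8B, 1-aligned)
  20..24  id  (4B, 1-aligned)
  24..28  vy  (4B, 1-aligned)
  28..36  z  (8B, 1-aligned)
  36..44  target  (8B, 1-aligned)
  44..45  team  (1B, 1-aligned)
  sizeof = 45, alignof = 1
56 − 45 = 11

11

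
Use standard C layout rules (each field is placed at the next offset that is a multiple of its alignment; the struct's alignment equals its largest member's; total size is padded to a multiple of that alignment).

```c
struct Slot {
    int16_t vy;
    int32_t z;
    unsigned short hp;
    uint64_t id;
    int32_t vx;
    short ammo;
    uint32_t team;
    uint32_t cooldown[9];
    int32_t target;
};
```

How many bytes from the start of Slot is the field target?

72

vy at 0 (size 2, align 2) → ends 2
pad 2 to align 4 for z
z at 4 (size 4, align 4) → ends 8
hp at 8 (size 2, align 2) → ends 10
pad 6 to align 8 for id
id at 16 (size 8, align 8) → ends 24
vx at 24 (size 4, align 4) → ends 28
ammo at 28 (size 2, align 2) → ends 30
pad 2 to align 4 for team
team at 32 (size 4, align 4) → ends 36
cooldown at 36 (size 36, align 4) → ends 72
target at 72 (size 4, align 4) → ends 76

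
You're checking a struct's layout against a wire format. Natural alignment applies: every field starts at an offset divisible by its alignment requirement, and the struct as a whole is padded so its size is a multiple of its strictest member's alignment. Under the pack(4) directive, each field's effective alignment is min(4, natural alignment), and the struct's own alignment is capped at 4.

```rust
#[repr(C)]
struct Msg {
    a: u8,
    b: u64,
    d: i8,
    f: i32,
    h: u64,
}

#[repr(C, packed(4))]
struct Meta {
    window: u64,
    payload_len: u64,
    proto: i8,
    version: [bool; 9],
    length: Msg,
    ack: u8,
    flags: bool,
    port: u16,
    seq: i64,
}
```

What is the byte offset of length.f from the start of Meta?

Msg: @0: a [1B, align 1] → 1; +7 pad (align 8); @8: b [8B, align 8] → 16; @16: d [1B, align 1] → 17; +3 pad (align 4); @20: f [4B, align 4] → 24; @24: h [8B, align 8] → 32; size 32, align 8
@0: window [8B, align 4] → 8
@8: payload_len [8B, align 4] → 16
@16: proto [1B, align 1] → 17
@17: version [9B, align 1] → 26
+2 pad (align 4)
@28: length [32B, align 4] → 60
within Msg: f at 20
28 + 20 = 48

48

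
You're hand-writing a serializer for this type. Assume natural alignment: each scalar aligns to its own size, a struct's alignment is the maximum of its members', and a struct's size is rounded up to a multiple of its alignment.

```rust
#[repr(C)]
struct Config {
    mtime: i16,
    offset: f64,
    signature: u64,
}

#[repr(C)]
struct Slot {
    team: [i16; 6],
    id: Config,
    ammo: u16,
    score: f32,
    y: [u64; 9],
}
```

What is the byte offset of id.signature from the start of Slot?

32

Config: 0..2  mtime  (2B, 2-aligned); 2..8  -- padding (6B); 8..16  offset  (8B, 8-aligned); 16..24  signature  (8B, 8-aligned); sizeof = 24, alignof = 8
0..12  team  (12B, 2-aligned)
12..16  -- padding (4B)
16..40  id  (24B, 8-aligned)
within Config: signature at 16
16 + 16 = 32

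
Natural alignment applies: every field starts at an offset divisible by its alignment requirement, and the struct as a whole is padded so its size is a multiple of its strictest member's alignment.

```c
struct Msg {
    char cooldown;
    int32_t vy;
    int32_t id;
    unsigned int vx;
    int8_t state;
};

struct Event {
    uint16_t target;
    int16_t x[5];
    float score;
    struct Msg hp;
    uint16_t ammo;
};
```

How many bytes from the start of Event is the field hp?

16

Msg: @0: cooldown [1B, align 1] → 1; +3 pad (align 4); @4: vy [4B, align 4] → 8; @8: id [4B, align 4] → 12; @12: vx [4B, align 4] → 16; @16: state [1B, align 1] → 17; +3 tail pad (align 4); size 20, align 4
@0: target [2B, align 2] → 2
@2: x [10B, align 2] → 12
@12: score [4B, align 4] → 16
@16: hp [20B, align 4] → 36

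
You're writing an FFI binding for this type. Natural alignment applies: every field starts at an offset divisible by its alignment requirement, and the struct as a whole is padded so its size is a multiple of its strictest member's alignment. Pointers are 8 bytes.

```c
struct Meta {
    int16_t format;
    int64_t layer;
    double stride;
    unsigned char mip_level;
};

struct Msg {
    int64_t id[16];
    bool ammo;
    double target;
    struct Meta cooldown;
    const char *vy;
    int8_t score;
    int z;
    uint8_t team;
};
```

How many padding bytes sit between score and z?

3

Meta: format at 0 (size 2, align 2) → ends 2; pad 6 to align 8 for layer; layer at 8 (size 8, align 8) → ends 16; stride at 16 (size 8, align 8) → ends 24; mip_level at 24 (size 1, align 1) → ends 25; tail pad 7 to reach multiple of 8; total 32 bytes, alignment 8
id at 0 (size 128, align 8) → ends 128
ammo at 128 (size 1, align 1) → ends 129
pad 7 to align 8 for target
target at 136 (size 8, align 8) → ends 144
cooldown at 144 (size 32, align 8) → ends 176
vy at 176 (size 8, align 8) → ends 184
score at 184 (size 1, align 1) → ends 185
pad 3 to align 4 for z
z at 188 (size 4, align 4) → ends 192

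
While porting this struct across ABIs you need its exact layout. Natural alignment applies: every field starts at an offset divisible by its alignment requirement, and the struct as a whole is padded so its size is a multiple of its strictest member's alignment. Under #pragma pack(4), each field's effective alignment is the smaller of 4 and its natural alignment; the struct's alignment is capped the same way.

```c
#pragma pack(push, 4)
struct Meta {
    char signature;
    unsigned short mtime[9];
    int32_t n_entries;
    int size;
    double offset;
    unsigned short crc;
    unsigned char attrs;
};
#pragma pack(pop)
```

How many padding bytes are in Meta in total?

@0: signature [1B, align 1] → 1
+1 pad (align 2)
@2: mtime [18B, align 2] → 20
@20: n_entries [4B, align 4] → 24
@24: size [4B, align 4] → 28
@28: offset [8B, align 4] → 36
@36: crc [2B, align 2] → 38
@38: attrs [1B, align 1] → 39
+1 tail pad (align 4)
size 40, align 4
data bytes 38, size 40 → padding 2

2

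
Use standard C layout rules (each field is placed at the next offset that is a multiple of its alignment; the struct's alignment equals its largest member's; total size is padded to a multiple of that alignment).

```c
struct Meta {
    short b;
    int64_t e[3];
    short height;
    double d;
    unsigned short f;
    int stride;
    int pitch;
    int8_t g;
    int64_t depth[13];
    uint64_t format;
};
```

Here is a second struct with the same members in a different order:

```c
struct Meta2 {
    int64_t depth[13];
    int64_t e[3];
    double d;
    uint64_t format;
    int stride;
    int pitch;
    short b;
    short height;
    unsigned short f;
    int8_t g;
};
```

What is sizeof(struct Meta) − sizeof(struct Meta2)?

16

b at 0 (size 2, align 2) → ends 2
pad 6 to align 8 for e
e at 8 (size 24, align 8) → ends 32
height at 32 (size 2, align 2) → ends 34
pad 6 to align 8 for d
d at 40 (size 8, align 8) → ends 48
f at 48 (size 2, align 2) → ends 50
pad 2 to align 4 for stride
stride at 52 (size 4, align 4) → ends 56
pitch at 56 (size 4, align 4) → ends 60
g at 60 (size 1, align 1) → ends 61
pad 3 to align 8 for depth
depth at 64 (size 104, align 8) → ends 168
format at 168 (size 8, align 8) → ends 176
total 176 bytes, alignment 8
— Meta2 —
depth at 0 (size 104, align 8) → ends 104
e at 104 (size 24, align 8) → ends 128
d at 128 (size 8, align 8) → ends 136
format at 136 (size 8, align 8) → ends 144
stride at 144 (size 4, align 4) → ends 148
pitch at 148 (size 4, align 4) → ends 152
b at 152 (size 2, align 2) → ends 154
height at 154 (size 2, align 2) → ends 156
f at 156 (size 2, align 2) → ends 158
g at 158 (size 1, align 1) → ends 159
tail pad 1 to reach multiple of 8
total 160 bytes, alignment 8
176 − 160 = 16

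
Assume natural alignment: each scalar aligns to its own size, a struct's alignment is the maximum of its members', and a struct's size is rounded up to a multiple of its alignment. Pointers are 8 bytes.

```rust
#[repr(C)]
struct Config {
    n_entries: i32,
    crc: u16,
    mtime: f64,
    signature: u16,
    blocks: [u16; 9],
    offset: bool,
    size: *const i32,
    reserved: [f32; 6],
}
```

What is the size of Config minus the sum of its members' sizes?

@0: n_entries [4B, align 4] → 4
@4: crc [2B, align 2] → 6
+2 pad (align 8)
@8: mtime [8B, align 8] → 16
@16: signature [2B, align 2] → 18
@18: blocks [18B, align 2] → 36
@36: offset [1B, align 1] → 37
+3 pad (align 8)
@40: size [8B, align 8] → 48
@48: reserved [24B, align 4] → 72
size 72, align 8
data bytes 67, size 72 → padding 5

5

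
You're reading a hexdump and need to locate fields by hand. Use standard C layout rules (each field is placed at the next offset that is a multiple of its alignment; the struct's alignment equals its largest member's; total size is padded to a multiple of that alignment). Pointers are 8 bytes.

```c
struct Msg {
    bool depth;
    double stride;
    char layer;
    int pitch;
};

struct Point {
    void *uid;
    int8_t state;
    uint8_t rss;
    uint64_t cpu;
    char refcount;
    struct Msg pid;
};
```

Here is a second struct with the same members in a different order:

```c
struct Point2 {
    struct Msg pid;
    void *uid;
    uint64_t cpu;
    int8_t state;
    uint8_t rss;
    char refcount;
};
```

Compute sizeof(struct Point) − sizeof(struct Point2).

8

Msg: @0: depth [1B, align 1] → 1; +7 pad (align 8); @8: stride [8B, align 8] → 16; @16: layer [1B, align 1] → 17; +3 pad (align 4); @20: pitch [4B, align 4] → 24; size 24, align 8
@0: uid [8B, align 8] → 8
@8: state [1B, align 1] → 9
@9: rss [1B, align 1] → 10
+6 pad (align 8)
@16: cpu [8B, align 8] → 24
@24: refcount [1B, align 1] → 25
+7 pad (align 8)
@32: pid [24B, align 8] → 56
size 56, align 8
— Point2 —
@0: pid [24B, align 8] → 24
@24: uid [8B, align 8] → 32
@32: cpu [8B, align 8] → 40
@40: state [1B, align 1] → 41
@41: rss [1B, align 1] → 42
@42: refcount [1B, align 1] → 43
+5 tail pad (align 8)
size 48, align 8
56 − 48 = 8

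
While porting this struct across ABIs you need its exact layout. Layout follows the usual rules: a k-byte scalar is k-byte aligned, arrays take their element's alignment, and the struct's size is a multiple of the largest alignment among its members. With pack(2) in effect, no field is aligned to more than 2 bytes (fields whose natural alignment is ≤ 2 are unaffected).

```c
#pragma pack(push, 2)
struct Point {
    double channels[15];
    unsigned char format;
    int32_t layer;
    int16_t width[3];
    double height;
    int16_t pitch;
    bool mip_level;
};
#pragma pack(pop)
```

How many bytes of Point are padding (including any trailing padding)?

0..120  channels  (120B, 2-aligned)
120..121  format  (1B, 1-aligned)
121..122  -- padding (1B)
122..126  layer  (4B, 2-aligned)
126..132  width  (6B, 2-aligned)
132..140  height  (8B, 2-aligned)
140..142  pitch  (2B, 2-aligned)
142..143  mip_level  (1B, 1-aligned)
143..144  -- tail padding (1B)
sizeof = 144, alignof = 2
data bytes 142, size 144 → padding 2

2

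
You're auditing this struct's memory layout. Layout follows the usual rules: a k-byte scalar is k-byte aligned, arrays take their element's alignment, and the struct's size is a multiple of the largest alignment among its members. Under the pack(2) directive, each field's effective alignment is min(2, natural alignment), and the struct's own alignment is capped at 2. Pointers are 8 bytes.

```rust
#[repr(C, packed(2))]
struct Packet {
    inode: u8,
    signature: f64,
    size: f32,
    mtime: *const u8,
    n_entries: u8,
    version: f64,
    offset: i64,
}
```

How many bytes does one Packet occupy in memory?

0..1  inode  (1B, 1-aligned)
1..2  -- padding (1B)
2..10  signature  (8B, 2-aligned)
10..14  size  (4B, 2-aligned)
14..22  mtime  (8B, 2-aligned)
22..23  n_entries  (1B, 1-aligned)
23..24  -- padding (1B)
24..32  version  (8B, 2-aligned)
32..40  offset  (8B, 2-aligned)
sizeof = 40, alignof = 2

40 bytes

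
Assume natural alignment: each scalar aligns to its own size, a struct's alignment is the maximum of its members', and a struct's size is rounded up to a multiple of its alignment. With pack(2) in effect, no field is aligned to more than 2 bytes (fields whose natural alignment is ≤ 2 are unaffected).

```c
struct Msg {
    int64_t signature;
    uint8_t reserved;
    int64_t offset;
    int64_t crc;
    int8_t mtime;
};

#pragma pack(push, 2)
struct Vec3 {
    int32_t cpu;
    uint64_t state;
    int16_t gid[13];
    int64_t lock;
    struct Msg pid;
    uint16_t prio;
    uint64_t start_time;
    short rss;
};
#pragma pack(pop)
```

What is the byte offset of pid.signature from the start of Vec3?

46

Msg: @0: signature [8B, align 8] → 8; @8: reserved [1B, align 1] → 9; +7 pad (align 8); @16: offset [8B, align 8] → 24; @24: crc [8B, align 8] → 32; @32: mtime [1B, align 1] → 33; +7 tail pad (align 8); size 40, align 8
@0: cpu [4B, align 2] → 4
@4: state [8B, align 2] → 12
@12: gid [26B, align 2] → 38
@38: lock [8B, align 2] → 46
@46: pid [40B, align 2] → 86
within Msg: signature at 0
46 + 0 = 46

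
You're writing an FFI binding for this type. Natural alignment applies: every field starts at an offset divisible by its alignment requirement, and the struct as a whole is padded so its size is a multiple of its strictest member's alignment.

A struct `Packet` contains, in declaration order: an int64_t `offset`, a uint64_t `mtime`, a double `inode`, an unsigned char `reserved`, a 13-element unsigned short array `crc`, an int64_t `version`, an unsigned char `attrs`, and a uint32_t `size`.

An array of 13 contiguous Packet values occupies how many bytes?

@0: offset [8B, align 8] → 8
@8: mtime [8B, align 8] → 16
@16: inode [8B, align 8] → 24
@24: reserved [1B, align 1] → 25
+1 pad (align 2)
@26: crc [26B, align 2] → 52
+4 pad (align 8)
@56: version [8B, align 8] → 64
@64: attrs [1B, align 1] → 65
+3 pad (align 4)
@68: size [4B, align 4] → 72
size 72, align 8
array of 13: 13 × 72 = 936

936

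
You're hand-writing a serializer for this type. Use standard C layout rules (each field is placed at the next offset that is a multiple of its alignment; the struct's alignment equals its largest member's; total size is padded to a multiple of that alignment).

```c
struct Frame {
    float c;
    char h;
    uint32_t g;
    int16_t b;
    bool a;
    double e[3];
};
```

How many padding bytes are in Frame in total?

4

0..4  c  (4B, 4-aligned)
4..5  h  (1B, 1-aligned)
5..8  -- padding (3B)
8..12  g  (4B, 4-aligned)
12..14  b  (2B, 2-aligned)
14..15  a  (1B, 1-aligned)
15..16  -- padding (1B)
16..40  e  (24B, 8-aligned)
sizeof = 40, alignof = 8
data bytes 36, size 40 → padding 4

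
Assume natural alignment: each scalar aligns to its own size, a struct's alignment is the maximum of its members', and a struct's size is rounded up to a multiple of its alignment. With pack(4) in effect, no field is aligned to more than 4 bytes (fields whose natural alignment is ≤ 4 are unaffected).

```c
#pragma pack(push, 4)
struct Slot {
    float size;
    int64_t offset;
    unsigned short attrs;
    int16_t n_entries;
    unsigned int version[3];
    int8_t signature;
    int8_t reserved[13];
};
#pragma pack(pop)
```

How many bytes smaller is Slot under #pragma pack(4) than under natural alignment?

4

natural layout:
  0..4  size  (4B, 4-aligned)
  4..8  -- padding (4B)
  8..16  offset  (8B, 8-aligned)
  16..18  attrs  (2B, 2-aligned)
  18..20  n_entries  (2B, 2-aligned)
  20..32  version  (12B, 4-aligned)
  32..33  signature  (1B, 1-aligned)
  33..46  reserved  (13B, 1-aligned)
  46..48  -- tail padding (2B)
  sizeof = 48, alignof = 8
packed(4) layout:
  0..4  size  (4B, 4-aligned)
  4..12  offset  (8B, 4-aligned)
  12..14  attrs  (2B, 2-aligned)
  14..16  n_entries  (2B, 2-aligned)
  16..28  version  (12B, 4-aligned)
  28..29  signature  (1B, 1-aligned)
  29..42  reserved  (13B, 1-aligned)
  42..44  -- tail padding (2B)
  sizeof = 44, alignof = 4
48 − 44 = 4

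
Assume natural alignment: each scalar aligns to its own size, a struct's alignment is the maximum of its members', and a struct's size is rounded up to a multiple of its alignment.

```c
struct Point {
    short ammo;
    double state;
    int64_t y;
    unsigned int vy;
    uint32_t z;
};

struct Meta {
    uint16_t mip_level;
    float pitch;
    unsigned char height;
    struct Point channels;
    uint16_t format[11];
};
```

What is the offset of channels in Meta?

16

Point: ammo at 0 (size 2, align 2) → ends 2; pad 6 to align 8 for state; state at 8 (size 8, align 8) → ends 16; y at 16 (size 8, align 8) → ends 24; vy at 24 (size 4, align 4) → ends 28; z at 28 (size 4, align 4) → ends 32; total 32 bytes, alignment 8
mip_level at 0 (size 2, align 2) → ends 2
pad 2 to align 4 for pitch
pitch at 4 (size 4, align 4) → ends 8
height at 8 (size 1, align 1) → ends 9
pad 7 to align 8 for channels
channels at 16 (size 32, align 8) → ends 48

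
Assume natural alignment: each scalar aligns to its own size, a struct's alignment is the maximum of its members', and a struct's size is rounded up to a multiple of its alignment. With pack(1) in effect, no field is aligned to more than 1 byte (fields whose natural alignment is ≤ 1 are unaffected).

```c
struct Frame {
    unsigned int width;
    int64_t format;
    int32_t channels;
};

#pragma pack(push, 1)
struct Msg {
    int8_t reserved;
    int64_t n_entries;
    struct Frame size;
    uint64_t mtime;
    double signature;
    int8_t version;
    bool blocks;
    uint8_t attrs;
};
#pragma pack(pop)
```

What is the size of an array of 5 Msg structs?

Frame: @0: width [4B, align 4] → 4; +4 pad (align 8); @8: format [8B, align 8] → 16; @16: channels [4B, align 4] → 20; +4 tail pad (align 8); size 24, align 8
@0: reserved [1B, align 1] → 1
@1: n_entries [8B, align 1] → 9
@9: size [24B, align 1] → 33
@33: mtime [8B, align 1] → 41
@41: signature [8B, align 1] → 49
@49: version [1B, align 1] → 50
@50: blocks [1B, align 1] → 51
@51: attrs [1B, align 1] → 52
size 52, align 1
array of 5: 5 × 52 = 260

260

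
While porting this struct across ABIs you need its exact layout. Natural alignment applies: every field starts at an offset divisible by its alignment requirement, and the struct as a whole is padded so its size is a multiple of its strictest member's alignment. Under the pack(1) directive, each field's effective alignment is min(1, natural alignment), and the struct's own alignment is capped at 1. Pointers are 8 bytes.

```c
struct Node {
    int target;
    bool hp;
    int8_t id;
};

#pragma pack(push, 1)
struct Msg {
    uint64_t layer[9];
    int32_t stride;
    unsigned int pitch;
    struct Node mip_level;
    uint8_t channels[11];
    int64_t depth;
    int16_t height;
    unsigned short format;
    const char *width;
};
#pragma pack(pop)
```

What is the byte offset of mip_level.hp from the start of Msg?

84

Node: target at 0 (size 4, align 4) → ends 4; hp at 4 (size 1, align 1) → ends 5; id at 5 (size 1, align 1) → ends 6; tail pad 2 to reach multiple of 4; total 8 bytes, alignment 4
layer at 0 (size 72, align 1) → ends 72
stride at 72 (size 4, align 1) → ends 76
pitch at 76 (size 4, align 1) → ends 80
mip_level at 80 (size 8, align 1) → ends 88
within Node: hp at 4
80 + 4 = 84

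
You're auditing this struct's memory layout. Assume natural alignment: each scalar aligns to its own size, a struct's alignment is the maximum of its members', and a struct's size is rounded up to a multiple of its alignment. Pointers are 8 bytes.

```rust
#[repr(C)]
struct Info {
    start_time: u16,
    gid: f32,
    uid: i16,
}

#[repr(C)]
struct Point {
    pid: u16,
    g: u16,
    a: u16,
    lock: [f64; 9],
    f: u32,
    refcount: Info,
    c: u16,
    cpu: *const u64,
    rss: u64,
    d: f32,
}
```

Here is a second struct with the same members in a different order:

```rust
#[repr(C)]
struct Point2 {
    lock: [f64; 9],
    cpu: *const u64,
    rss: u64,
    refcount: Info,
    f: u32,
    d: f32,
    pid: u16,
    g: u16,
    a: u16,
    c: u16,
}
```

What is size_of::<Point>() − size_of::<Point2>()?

8

Info: 0..2  start_time  (2B, 2-aligned); 2..4  -- padding (2B); 4..8  gid  (4B, 4-aligned); 8..10  uid  (2B, 2-aligned); 10..12  -- tail padding (2B); sizeof = 12, alignof = 4
0..2  pid  (2B, 2-aligned)
2..4  g  (2B, 2-aligned)
4..6  a  (2B, 2-aligned)
6..8  -- padding (2B)
8..80  lock  (72B, 8-aligned)
80..84  f  (4B, 4-aligned)
84..96  refcount  (12B, 4-aligned)
96..98  c  (2B, 2-aligned)
98..104  -- padding (6B)
104..112  cpu  (8B, 8-aligned)
112..120  rss  (8B, 8-aligned)
120..124  d  (4B, 4-aligned)
124..128  -- tail padding (4B)
sizeof = 128, alignof = 8
— Point2 —
0..72  lock  (72B, 8-aligned)
72..80  cpu  (8B, 8-aligned)
80..88  rss  (8B, 8-aligned)
88..100  refcount  (12B, 4-aligned)
100..104  f  (4B, 4-aligned)
104..108  d  (4B, 4-aligned)
108..110  pid  (2B, 2-aligned)
110..112  g  (2B, 2-aligned)
112..114  a  (2B, 2-aligned)
114..116  c  (2B, 2-aligned)
116..120  -- tail padding (4B)
sizeof = 120, alignof = 8
128 − 120 = 8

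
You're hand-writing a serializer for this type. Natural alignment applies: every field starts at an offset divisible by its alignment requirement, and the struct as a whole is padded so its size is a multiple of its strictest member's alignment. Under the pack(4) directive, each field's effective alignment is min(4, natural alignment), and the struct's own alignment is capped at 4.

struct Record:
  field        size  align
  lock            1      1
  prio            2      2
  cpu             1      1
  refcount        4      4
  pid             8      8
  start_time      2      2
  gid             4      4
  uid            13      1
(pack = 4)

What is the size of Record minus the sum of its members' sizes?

0..1  lock  (1B, 1-aligned)
1..2  -- padding (1B)
2..4  prio  (2B, 2-aligned)
4..5  cpu  (1B, 1-aligned)
5..8  -- padding (3B)
8..12  refcount  (4B, 4-aligned)
12..20  pid  (8B, 4-aligned)
20..22  start_time  (2B, 2-aligned)
22..24  -- padding (2B)
24..28  gid  (4B, 4-aligned)
28..41  uid  (13B, 1-aligned)
41..44  -- tail padding (3B)
sizeof = 44, alignof = 4
data bytes 35, size 44 → padding 9

9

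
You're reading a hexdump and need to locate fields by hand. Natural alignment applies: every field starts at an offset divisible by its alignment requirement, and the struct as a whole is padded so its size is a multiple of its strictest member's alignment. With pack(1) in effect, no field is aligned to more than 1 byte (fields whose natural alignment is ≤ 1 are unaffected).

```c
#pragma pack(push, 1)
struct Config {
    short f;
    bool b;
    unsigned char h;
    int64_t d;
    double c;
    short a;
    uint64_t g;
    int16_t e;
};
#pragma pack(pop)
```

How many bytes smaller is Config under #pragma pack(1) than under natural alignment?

natural layout:
  @0: f [2B, align 2] → 2
  @2: b [1B, align 1] → 3
  @3: h [1B, align 1] → 4
  +4 pad (align 8)
  @8: d [8B, align 8] → 16
  @16: c [8B, align 8] → 24
  @24: a [2B, align 2] → 26
  +6 pad (align 8)
  @32: g [8B, align 8] → 40
  @40: e [2B, align 2] → 42
  +6 tail pad (align 8)
  size 48, align 8
packed(1) layout:
  @0: f [2B, align 1] → 2
  @2: b [1B, align 1] → 3
  @3: h [1B, align 1] → 4
  @4: d [8B, align 1] → 12
  @12: c [8B, align 1] → 20
  @20: a [2B, align 1] → 22
  @22: g [8B, align 1] → 30
  @30: e [2B, align 1] → 32
  size 32, align 1
48 − 32 = 16

16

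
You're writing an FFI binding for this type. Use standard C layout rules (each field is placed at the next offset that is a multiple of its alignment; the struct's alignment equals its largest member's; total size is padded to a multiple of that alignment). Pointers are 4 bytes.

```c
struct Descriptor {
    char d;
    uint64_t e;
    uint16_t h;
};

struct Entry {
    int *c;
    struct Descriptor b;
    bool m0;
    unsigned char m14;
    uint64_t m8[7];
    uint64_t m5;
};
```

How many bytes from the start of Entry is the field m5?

96

Descriptor: d at 0 (size 1, align 1) → ends 1; pad 7 to align 8 for e; e at 8 (size 8, align 8) → ends 16; h at 16 (size 2, align 2) → ends 18; tail pad 6 to reach multiple of 8; total 24 bytes, alignment 8
c at 0 (size 4, align 4) → ends 4
pad 4 to align 8 for b
b at 8 (size 24, align 8) → ends 32
m0 at 32 (size 1, align 1) → ends 33
m14 at 33 (size 1, align 1) → ends 34
pad 6 to align 8 for m8
m8 at 40 (size 56, align 8) → ends 96
m5 at 96 (size 8, align 8) → ends 104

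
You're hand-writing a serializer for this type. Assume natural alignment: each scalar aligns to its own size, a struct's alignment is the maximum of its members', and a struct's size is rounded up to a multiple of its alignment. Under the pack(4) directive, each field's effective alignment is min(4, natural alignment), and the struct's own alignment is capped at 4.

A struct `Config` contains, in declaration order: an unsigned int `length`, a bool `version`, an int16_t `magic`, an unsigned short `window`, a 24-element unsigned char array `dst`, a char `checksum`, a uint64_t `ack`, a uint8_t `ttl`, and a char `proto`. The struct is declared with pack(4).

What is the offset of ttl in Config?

44

@0: length [4B, align 4] → 4
@4: version [1B, align 1] → 5
+1 pad (align 2)
@6: magic [2B, align 2] → 8
@8: window [2B, align 2] → 10
@10: dst [24B, align 1] → 34
@34: checksum [1B, align 1] → 35
+1 pad (align 4)
@36: ack [8B, align 4] → 44
@44: ttl [1B, align 1] → 45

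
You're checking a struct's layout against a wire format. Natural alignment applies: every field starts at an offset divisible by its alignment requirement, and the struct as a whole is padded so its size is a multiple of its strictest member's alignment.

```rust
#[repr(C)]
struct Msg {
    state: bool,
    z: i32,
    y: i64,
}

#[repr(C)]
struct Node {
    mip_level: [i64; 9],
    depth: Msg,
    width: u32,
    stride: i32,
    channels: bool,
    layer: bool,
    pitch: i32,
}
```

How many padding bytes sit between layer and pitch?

Msg: @0: state [1B, align 1] → 1; +3 pad (align 4); @4: z [4B, align 4] → 8; @8: y [8B, align 8] → 16; size 16, align 8
@0: mip_level [72B, align 8] → 72
@72: depth [16B, align 8] → 88
@88: width [4B, align 4] → 92
@92: stride [4B, align 4] → 96
@96: channels [1B, align 1] → 97
@97: layer [1B, align 1] → 98
+2 pad (align 4)
@100: pitch [4B, align 4] → 104

2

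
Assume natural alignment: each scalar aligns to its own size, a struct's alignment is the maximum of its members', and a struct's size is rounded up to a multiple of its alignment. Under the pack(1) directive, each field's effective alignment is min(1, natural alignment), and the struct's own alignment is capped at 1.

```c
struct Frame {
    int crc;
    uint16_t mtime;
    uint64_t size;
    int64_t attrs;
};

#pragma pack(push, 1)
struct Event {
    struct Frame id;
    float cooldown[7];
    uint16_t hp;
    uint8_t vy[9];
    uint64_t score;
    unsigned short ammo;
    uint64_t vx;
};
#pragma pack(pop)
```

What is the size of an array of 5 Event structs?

Frame: 0..4  crc  (4B, 4-aligned); 4..6  mtime  (2B, 2-aligned); 6..8  -- padding (2B); 8..16  size  (8B, 8-aligned); 16..24  attrs  (8B, 8-aligned); sizeof = 24, alignof = 8
0..24  id  (24B, 1-aligned)
24..52  cooldown  (28B, 1-aligned)
52..54  hp  (2B, 1-aligned)
54..63  vy  (9B, 1-aligned)
63..71  score  (8B, 1-aligned)
71..73  ammo  (2B, 1-aligned)
73..81  vx  (8B, 1-aligned)
sizeof = 81, alignof = 1
array of 5: 5 × 81 = 405

405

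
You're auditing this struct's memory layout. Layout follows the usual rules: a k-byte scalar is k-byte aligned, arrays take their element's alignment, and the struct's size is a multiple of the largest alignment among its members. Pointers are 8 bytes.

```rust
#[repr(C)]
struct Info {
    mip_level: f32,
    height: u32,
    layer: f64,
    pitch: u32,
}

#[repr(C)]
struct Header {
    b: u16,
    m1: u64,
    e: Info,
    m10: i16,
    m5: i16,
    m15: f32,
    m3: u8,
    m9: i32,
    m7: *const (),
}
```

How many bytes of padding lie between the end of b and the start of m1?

6

Info: 0..4  mip_level  (4B, 4-aligned); 4..8  height  (4B, 4-aligned); 8..16  layer  (8B, 8-aligned); 16..20  pitch  (4B, 4-aligned); 20..24  -- tail padding (4B); sizeof = 24, alignof = 8
0..2  b  (2B, 2-aligned)
2..8  -- padding (6B)
8..16  m1  (8B, 8-aligned)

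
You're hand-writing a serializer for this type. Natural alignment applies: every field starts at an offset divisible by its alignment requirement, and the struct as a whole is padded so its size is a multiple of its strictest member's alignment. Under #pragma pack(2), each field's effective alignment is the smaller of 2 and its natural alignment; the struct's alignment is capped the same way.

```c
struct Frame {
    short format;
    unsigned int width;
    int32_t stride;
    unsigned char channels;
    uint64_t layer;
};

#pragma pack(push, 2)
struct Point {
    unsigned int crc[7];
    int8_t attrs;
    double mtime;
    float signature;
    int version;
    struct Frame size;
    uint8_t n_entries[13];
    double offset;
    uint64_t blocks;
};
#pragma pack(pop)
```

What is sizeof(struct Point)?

Frame: @0: format [2B, align 2] → 2; +2 pad (align 4); @4: width [4B, align 4] → 8; @8: stride [4B, align 4] → 12; @12: channels [1B, align 1] → 13; +3 pad (align 8); @16: layer [8B, align 8] → 24; size 24, align 8
@0: crc [28B, align 2] → 28
@28: attrs [1B, align 1] → 29
+1 pad (align 2)
@30: mtime [8B, align 2] → 38
@38: signature [4B, align 2] → 42
@42: version [4B, align 2] → 46
@46: size [24B, align 2] → 70
@70: n_entries [13B, align 1] → 83
+1 pad (align 2)
@84: offset [8B, align 2] → 92
@92: blocks [8B, align 2] → 100
size 100, align 2

100 bytes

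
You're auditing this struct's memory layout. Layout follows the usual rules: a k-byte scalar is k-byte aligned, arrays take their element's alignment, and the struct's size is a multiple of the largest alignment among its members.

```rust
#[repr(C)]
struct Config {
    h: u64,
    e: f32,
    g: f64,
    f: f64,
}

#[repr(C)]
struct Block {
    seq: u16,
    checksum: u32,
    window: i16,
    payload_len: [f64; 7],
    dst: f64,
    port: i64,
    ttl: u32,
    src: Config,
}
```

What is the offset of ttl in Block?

Config: 0..8  h  (8B, 8-aligned); 8..12  e  (4B, 4-aligned); 12..16  -- padding (4B); 16..24  g  (8B, 8-aligned); 24..32  f  (8B, 8-aligned); sizeof = 32, alignof = 8
0..2  seq  (2B, 2-aligned)
2..4  -- padding (2B)
4..8  checksum  (4B, 4-aligned)
8..10  window  (2B, 2-aligned)
10..16  -- padding (6B)
16..72  payload_len  (56B, 8-aligned)
72..80  dst  (8B, 8-aligned)
80..88  port  (8B, 8-aligned)
88..92  ttl  (4B, 4-aligned)

88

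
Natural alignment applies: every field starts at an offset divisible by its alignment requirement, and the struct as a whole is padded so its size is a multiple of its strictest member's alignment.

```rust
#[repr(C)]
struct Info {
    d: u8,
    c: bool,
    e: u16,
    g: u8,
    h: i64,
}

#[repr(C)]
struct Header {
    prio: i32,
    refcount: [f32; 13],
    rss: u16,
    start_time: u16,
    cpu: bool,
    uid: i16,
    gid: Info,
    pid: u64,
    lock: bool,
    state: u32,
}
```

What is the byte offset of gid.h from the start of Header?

72

Info: @0: d [1B, align 1] → 1; @1: c [1B, align 1] → 2; @2: e [2B, align 2] → 4; @4: g [1B, align 1] → 5; +3 pad (align 8); @8: h [8B, align 8] → 16; size 16, align 8
@0: prio [4B, align 4] → 4
@4: refcount [52B, align 4] → 56
@56: rss [2B, align 2] → 58
@58: start_time [2B, align 2] → 60
@60: cpu [1B, align 1] → 61
+1 pad (align 2)
@62: uid [2B, align 2] → 64
@64: gid [16B, align 8] → 80
within Info: h at 8
64 + 8 = 72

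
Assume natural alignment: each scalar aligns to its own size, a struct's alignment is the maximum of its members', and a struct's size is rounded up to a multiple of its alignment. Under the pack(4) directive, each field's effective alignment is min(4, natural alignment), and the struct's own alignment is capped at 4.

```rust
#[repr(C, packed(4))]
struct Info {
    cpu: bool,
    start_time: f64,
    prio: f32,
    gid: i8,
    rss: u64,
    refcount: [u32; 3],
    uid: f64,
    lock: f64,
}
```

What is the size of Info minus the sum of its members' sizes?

6

cpu at 0 (size 1, align 1) → ends 1
pad 3 to align 4 for start_time
start_time at 4 (size 8, align 4) → ends 12
prio at 12 (size 4, align 4) → ends 16
gid at 16 (size 1, align 1) → ends 17
pad 3 to align 4 for rss
rss at 20 (size 8, align 4) → ends 28
refcount at 28 (size 12, align 4) → ends 40
uid at 40 (size 8, align 4) → ends 48
lock at 48 (size 8, align 4) → ends 56
total 56 bytes, alignment 4
data bytes 50, size 56 → padding 6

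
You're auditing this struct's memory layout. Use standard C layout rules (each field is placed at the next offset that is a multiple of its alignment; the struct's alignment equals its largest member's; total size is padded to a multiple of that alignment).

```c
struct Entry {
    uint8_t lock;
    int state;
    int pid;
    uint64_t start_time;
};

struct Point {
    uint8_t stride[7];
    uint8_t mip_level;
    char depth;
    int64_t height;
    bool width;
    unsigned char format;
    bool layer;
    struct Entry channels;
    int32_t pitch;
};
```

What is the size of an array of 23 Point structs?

Entry: lock at 0 (size 1, align 1) → ends 1; pad 3 to align 4 for state; state at 4 (size 4, align 4) → ends 8; pid at 8 (size 4, align 4) → ends 12; pad 4 to align 8 for start_time; start_time at 16 (size 8, align 8) → ends 24; total 24 bytes, alignment 8
stride at 0 (size 7, align 1) → ends 7
mip_level at 7 (size 1, align 1) → ends 8
depth at 8 (size 1, align 1) → ends 9
pad 7 to align 8 for height
height at 16 (size 8, align 8) → ends 24
width at 24 (size 1, align 1) → ends 25
format at 25 (size 1, align 1) → ends 26
layer at 26 (size 1, align 1) → ends 27
pad 5 to align 8 for channels
channels at 32 (size 24, align 8) → ends 56
pitch at 56 (size 4, align 4) → ends 60
tail pad 4 to reach multiple of 8
total 64 bytes, alignment 8
array of 23: 23 × 64 = 1472

1472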